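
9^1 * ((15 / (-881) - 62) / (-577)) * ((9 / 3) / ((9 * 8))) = 163911 / 4066696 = 0.04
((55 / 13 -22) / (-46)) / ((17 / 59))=13629 / 10166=1.34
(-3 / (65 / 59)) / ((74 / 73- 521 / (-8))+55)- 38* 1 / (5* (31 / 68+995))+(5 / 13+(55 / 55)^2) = 32432187094 / 23943998975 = 1.35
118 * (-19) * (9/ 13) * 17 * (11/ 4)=-1886643/ 26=-72563.19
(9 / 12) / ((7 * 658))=3 / 18424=0.00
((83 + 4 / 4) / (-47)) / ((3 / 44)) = -1232 / 47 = -26.21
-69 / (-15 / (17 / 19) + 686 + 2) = -1173 / 11411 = -0.10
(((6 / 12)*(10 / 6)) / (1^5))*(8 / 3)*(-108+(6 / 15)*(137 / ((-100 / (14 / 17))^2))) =-390136574 / 1625625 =-239.99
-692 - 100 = -792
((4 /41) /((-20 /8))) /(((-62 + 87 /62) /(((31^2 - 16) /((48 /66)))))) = 128898 /154037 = 0.84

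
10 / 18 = 5 / 9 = 0.56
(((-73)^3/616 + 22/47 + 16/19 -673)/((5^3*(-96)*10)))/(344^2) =143376137/1562285125632000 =0.00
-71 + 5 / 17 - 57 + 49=-1338 / 17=-78.71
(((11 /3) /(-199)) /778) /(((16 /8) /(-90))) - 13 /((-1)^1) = 13.00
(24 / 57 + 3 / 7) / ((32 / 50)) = 2825 / 2128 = 1.33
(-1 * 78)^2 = 6084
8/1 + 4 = 12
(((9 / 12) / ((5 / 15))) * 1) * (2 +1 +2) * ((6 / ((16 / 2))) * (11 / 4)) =1485 / 64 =23.20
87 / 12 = 29 / 4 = 7.25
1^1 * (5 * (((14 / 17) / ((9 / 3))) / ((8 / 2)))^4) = 12005 / 108243216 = 0.00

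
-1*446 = -446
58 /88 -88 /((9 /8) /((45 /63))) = -153053 /2772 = -55.21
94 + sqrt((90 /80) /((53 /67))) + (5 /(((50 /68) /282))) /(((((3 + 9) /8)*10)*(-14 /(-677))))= 3*sqrt(7102) /212 + 1098296 /175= 6277.17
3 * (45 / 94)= 1.44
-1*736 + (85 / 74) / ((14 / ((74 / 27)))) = -278123 / 378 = -735.78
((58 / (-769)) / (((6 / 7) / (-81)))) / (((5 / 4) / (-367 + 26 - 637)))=-21441672 / 3845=-5576.51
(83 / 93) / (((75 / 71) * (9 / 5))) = 5893 / 12555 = 0.47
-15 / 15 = -1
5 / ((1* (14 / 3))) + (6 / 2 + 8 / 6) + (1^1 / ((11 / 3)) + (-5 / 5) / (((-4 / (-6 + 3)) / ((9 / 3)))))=3167 / 924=3.43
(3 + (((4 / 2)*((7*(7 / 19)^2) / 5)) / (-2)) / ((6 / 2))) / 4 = 0.73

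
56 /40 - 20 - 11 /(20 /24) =-159 /5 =-31.80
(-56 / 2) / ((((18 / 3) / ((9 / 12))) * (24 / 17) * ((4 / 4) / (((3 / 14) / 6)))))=-17 / 192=-0.09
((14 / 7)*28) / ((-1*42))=-1.33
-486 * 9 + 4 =-4370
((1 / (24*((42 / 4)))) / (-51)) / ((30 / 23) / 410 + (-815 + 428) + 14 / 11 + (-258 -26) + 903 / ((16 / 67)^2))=-663872 / 129384959530239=-0.00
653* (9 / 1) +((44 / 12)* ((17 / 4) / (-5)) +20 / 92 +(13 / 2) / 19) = 154027891 / 26220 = 5874.44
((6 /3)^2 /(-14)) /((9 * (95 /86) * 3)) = -172 /17955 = -0.01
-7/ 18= -0.39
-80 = -80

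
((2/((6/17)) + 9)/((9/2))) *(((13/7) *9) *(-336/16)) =-1144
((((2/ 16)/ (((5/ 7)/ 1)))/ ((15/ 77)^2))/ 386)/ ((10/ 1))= 41503/ 34740000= 0.00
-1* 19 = -19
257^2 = 66049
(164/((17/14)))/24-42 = -1855/51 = -36.37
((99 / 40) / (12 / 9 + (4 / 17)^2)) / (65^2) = 85833 / 203476000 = 0.00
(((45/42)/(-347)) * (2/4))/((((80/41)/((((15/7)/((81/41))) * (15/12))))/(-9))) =0.01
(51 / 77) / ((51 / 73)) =73 / 77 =0.95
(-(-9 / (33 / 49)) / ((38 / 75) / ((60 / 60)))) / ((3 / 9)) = 33075 / 418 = 79.13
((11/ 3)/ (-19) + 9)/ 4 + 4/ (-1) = -205/ 114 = -1.80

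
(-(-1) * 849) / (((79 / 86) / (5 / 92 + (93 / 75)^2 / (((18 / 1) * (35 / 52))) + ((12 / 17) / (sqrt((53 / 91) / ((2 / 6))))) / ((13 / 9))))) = 39951885703 / 238481250 + 2628504 * sqrt(14469) / 925327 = 509.22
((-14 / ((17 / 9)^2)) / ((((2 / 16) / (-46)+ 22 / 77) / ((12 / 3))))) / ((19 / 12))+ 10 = -412294 / 16473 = -25.03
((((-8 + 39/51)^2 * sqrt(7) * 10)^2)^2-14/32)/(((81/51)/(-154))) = -31626248524449976068819301/88633153368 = -356821881233758.25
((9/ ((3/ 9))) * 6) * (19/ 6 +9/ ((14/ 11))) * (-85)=-986850/ 7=-140978.57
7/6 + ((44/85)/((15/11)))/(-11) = 2887/2550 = 1.13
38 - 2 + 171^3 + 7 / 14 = 10000495 / 2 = 5000247.50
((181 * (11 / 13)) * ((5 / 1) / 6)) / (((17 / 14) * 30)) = 13937 / 3978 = 3.50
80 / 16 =5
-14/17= -0.82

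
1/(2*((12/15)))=5/8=0.62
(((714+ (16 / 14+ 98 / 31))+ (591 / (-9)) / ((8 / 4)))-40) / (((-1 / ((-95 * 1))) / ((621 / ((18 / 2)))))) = 1836280555 / 434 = 4231061.19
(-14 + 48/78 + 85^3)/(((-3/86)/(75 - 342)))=61105333954/13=4700410304.15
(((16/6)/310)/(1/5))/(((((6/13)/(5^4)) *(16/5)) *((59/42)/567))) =7346.48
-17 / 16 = -1.06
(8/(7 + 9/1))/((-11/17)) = -17/22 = -0.77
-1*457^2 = -208849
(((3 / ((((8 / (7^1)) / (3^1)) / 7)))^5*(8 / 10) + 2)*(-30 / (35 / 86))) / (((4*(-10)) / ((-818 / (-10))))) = 880047204613044081 / 14336000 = 61387221303.92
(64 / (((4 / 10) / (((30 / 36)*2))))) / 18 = 400 / 27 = 14.81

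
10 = 10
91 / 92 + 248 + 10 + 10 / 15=71665 / 276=259.66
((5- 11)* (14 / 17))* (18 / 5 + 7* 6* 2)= -36792 / 85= -432.85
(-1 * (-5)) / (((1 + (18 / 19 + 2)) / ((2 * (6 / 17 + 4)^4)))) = 1139489888 / 1252815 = 909.54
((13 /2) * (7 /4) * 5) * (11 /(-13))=-385 /8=-48.12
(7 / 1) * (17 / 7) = 17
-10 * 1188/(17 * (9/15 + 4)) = -59400/391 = -151.92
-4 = -4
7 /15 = 0.47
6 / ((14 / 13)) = 39 / 7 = 5.57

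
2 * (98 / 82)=98 / 41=2.39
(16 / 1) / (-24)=-2 / 3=-0.67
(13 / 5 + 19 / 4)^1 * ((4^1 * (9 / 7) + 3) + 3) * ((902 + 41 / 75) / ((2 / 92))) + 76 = 425041289 / 125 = 3400330.31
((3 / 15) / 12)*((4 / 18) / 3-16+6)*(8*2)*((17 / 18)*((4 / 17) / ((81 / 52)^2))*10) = -11594752 / 4782969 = -2.42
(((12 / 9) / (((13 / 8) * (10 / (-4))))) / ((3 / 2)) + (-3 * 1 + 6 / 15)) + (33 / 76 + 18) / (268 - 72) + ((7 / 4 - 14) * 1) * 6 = -664234679 / 8714160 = -76.22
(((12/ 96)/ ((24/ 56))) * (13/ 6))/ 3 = 91/ 432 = 0.21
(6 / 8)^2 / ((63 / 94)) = 47 / 56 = 0.84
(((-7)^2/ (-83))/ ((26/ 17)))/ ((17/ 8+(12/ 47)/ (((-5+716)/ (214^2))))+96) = -0.00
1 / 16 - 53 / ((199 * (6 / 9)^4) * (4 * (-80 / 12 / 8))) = 14869 / 31840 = 0.47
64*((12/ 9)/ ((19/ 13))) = 3328/ 57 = 58.39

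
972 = 972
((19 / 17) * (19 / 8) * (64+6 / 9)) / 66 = 35017 / 13464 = 2.60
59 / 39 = 1.51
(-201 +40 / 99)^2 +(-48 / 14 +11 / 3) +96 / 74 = 102148286710 / 2538459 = 40240.27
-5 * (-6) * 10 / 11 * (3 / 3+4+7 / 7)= 163.64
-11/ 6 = -1.83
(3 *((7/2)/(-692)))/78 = -0.00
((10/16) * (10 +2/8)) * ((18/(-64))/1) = -1845/1024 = -1.80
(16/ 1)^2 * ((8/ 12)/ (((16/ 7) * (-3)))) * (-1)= 224/ 9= 24.89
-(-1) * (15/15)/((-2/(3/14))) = -3/28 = -0.11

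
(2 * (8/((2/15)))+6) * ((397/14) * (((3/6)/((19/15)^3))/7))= 12058875/96026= 125.58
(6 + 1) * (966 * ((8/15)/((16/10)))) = 2254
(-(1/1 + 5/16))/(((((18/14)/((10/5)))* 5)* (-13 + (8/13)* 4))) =637/16440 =0.04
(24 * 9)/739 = 216/739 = 0.29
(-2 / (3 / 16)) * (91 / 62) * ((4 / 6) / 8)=-364 / 279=-1.30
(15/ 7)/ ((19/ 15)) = 225/ 133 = 1.69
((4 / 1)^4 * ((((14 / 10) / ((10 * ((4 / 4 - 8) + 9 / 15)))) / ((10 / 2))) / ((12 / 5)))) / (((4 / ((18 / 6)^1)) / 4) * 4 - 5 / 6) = -14 / 15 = -0.93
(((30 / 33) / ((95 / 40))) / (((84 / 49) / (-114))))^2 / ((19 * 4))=19600 / 2299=8.53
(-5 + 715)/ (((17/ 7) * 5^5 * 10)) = 497/ 53125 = 0.01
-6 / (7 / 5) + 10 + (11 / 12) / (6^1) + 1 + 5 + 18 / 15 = 13.07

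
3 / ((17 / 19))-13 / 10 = 349 / 170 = 2.05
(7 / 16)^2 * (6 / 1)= 147 / 128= 1.15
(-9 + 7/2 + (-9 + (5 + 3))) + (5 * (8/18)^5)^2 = -45275768413/6973568802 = -6.49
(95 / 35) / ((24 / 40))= 95 / 21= 4.52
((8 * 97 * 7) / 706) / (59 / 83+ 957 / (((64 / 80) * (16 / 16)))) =901712 / 140279023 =0.01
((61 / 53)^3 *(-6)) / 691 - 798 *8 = -656749022574 / 102874007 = -6384.01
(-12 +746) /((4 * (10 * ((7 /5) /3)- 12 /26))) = 14313 /328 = 43.64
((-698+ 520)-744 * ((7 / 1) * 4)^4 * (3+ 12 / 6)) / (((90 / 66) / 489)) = -4099731252914 / 5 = -819946250582.80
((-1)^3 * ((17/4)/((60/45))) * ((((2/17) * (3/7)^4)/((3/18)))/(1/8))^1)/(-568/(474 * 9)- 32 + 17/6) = 6219828/300108193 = 0.02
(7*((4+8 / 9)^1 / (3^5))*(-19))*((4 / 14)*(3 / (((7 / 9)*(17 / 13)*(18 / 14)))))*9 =-21736 / 1377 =-15.79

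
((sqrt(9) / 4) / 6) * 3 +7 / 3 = 65 / 24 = 2.71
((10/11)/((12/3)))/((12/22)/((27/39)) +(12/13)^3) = 0.14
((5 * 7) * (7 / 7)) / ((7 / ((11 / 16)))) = 55 / 16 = 3.44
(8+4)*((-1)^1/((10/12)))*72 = -5184/5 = -1036.80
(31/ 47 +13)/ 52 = 321/ 1222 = 0.26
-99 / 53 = -1.87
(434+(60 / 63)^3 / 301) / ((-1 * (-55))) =1209809474 / 153315855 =7.89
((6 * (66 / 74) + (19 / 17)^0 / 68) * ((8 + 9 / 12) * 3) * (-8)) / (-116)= 1417605 / 145928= 9.71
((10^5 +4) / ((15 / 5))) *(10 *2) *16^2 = 512020480 / 3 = 170673493.33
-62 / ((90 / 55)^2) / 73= -3751 / 11826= -0.32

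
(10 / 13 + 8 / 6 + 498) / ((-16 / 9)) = -3657 / 13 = -281.31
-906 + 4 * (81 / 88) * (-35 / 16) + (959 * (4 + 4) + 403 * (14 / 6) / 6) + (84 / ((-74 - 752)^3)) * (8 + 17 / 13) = 2865840318116995 / 414458108064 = 6914.67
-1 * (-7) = 7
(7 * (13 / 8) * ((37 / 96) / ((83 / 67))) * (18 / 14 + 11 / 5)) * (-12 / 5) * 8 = -236.85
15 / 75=1 / 5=0.20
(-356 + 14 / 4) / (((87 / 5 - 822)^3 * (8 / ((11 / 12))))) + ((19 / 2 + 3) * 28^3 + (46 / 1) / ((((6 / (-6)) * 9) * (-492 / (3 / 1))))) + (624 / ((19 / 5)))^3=5510486467827261810453887 / 1171857304051428672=4702352.79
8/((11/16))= 128/11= 11.64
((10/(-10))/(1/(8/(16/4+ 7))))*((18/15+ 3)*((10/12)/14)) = -2/11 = -0.18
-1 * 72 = -72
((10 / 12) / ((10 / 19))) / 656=19 / 7872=0.00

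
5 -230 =-225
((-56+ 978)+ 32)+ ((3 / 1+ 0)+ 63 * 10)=1587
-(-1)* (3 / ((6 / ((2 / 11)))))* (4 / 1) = 4 / 11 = 0.36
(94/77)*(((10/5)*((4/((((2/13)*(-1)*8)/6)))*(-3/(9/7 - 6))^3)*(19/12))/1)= -568841/29282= -19.43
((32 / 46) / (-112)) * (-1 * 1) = 1 / 161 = 0.01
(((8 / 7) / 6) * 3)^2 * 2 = 32 / 49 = 0.65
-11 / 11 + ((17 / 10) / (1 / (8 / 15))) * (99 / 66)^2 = 26 / 25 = 1.04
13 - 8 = 5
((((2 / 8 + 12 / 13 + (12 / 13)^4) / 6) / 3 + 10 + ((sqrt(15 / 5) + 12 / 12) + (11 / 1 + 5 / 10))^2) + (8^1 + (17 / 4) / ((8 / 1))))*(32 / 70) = 80*sqrt(3) / 7 + 292643921 / 3598686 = 101.11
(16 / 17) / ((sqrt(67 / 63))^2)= 1008 / 1139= 0.88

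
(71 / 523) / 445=71 / 232735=0.00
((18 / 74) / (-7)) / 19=-9 / 4921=-0.00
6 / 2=3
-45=-45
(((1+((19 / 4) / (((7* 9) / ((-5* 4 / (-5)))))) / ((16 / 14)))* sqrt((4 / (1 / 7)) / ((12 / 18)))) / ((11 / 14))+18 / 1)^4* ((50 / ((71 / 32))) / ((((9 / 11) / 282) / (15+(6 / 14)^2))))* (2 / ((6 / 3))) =1370837085612800* sqrt(42) / 231957+130600324356461459600 / 3375670221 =76989082752.16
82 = 82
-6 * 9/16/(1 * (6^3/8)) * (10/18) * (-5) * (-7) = -175/72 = -2.43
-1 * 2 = -2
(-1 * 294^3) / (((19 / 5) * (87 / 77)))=-3261230280 / 551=-5918748.24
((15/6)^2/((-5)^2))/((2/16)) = 2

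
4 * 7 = 28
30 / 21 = 10 / 7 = 1.43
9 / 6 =3 / 2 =1.50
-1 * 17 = -17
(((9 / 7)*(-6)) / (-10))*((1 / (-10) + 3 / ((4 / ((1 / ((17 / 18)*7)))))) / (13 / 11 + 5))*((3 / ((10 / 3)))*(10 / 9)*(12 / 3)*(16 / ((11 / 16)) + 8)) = 74304 / 354025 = 0.21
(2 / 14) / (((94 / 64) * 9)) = 32 / 2961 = 0.01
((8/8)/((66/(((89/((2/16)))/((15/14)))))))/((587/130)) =129584/58113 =2.23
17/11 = 1.55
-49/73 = -0.67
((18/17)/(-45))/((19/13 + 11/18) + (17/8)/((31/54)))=-29016/7120705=-0.00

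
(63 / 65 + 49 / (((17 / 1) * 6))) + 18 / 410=81197 / 54366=1.49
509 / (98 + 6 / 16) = 4072 / 787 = 5.17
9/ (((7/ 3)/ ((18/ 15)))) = 162/ 35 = 4.63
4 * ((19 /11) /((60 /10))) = 38 /33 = 1.15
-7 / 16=-0.44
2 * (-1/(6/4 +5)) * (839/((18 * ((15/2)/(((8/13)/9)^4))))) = -13746176/328867205355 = -0.00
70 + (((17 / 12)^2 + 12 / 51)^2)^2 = 95.28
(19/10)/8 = 19/80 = 0.24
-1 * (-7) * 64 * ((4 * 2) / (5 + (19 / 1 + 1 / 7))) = 25088 / 169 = 148.45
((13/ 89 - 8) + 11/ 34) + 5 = -7657/ 3026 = -2.53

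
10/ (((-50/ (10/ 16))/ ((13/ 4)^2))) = -169/ 128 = -1.32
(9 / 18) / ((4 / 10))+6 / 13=89 / 52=1.71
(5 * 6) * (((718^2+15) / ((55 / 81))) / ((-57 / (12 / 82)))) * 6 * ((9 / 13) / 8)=-3382451379 / 111397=-30363.94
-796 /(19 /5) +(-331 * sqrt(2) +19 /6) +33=-331 * sqrt(2) - 19757 /114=-641.41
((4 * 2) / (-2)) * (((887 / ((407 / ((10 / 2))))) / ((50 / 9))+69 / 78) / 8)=-1.42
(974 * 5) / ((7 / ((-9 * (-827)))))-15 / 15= 36247403 / 7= 5178200.43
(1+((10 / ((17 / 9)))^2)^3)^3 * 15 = 2251726315697618425130749717919865135 / 14063084452067724991009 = 160116105636167.35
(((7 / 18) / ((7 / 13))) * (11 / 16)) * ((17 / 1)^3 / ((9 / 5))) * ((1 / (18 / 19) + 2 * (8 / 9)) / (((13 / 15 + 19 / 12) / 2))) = 298587575 / 95256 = 3134.58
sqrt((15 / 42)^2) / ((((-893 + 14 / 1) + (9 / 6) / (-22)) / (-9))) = 330 / 90251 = 0.00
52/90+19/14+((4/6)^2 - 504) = -316021/630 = -501.62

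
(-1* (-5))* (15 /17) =75 /17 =4.41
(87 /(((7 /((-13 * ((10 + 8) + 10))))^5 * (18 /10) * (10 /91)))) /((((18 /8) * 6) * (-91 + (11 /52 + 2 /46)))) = 1200016694775808 /8791011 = 136504970.22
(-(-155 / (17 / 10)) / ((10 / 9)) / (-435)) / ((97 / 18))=-1674 / 47821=-0.04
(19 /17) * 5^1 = 95 /17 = 5.59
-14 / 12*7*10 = -245 / 3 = -81.67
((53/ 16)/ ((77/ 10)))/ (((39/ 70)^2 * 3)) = 46375/ 100386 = 0.46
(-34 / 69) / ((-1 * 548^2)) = 17 / 10360488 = 0.00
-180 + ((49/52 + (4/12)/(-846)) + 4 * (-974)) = -268904933/65988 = -4075.06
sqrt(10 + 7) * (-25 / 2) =-25 * sqrt(17) / 2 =-51.54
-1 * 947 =-947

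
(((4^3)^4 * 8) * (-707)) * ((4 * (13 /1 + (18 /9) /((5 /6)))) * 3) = -17536029347020.80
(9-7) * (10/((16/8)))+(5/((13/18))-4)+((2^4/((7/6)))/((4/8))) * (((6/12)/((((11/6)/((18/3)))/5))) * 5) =1136136/1001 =1135.00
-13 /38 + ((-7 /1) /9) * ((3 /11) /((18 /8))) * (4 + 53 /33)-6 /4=-441455 /186219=-2.37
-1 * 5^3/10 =-25/2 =-12.50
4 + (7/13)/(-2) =97/26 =3.73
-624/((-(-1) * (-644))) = 0.97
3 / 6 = 1 / 2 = 0.50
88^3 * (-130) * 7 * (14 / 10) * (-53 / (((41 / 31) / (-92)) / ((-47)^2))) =-289893548995162112 / 41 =-7070574365735661.27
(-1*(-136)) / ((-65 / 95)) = -2584 / 13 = -198.77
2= 2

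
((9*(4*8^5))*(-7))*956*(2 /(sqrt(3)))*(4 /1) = -21051211776*sqrt(3) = -36461768356.92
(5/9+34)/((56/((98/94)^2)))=106673/159048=0.67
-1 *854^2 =-729316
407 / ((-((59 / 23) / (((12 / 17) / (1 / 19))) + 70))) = -2134308 / 368083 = -5.80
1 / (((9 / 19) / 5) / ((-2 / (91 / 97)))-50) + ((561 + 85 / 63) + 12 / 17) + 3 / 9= 556497400561 / 987803649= 563.37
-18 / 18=-1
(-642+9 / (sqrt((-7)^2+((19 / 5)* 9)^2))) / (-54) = 107 / 9 - 5* sqrt(30466) / 182796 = 11.88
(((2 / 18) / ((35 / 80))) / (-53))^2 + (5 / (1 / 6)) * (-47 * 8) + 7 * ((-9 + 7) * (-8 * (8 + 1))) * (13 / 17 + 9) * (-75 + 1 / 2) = -141119652741664 / 189531657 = -744570.35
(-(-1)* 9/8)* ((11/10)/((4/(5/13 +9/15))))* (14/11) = 126/325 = 0.39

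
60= 60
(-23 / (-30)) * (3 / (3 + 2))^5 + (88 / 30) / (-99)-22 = -18537199 / 843750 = -21.97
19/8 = 2.38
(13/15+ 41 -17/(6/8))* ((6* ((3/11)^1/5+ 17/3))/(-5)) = -181248/1375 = -131.82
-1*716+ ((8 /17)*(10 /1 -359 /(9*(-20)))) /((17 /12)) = -181564 /255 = -712.02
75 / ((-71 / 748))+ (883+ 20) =8013 / 71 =112.86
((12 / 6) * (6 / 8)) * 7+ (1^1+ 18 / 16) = 101 / 8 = 12.62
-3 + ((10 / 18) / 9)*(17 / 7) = -1616 / 567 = -2.85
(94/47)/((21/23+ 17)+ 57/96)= 1472/13621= 0.11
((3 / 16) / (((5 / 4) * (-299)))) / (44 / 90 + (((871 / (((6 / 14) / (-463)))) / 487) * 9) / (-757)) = -0.00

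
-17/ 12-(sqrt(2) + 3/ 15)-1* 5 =-8.03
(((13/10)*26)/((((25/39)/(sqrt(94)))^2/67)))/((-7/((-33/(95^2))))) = 53423521866/197421875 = 270.61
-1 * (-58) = 58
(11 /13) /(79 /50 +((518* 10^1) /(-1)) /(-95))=10450 /692913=0.02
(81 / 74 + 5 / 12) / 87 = 671 / 38628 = 0.02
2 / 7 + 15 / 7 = 17 / 7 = 2.43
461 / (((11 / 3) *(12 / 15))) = 6915 / 44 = 157.16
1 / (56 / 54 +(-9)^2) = 27 / 2215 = 0.01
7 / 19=0.37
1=1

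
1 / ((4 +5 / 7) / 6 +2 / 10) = 70 / 69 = 1.01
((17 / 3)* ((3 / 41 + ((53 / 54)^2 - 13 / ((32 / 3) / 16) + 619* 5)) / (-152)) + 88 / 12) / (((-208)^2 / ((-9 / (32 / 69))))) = 134621701373 / 2795433099264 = 0.05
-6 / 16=-3 / 8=-0.38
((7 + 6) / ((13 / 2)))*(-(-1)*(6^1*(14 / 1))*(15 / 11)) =2520 / 11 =229.09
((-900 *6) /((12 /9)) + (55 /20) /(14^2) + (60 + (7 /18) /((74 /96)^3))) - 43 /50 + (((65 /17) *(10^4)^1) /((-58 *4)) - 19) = -2042867666227949 /489449808400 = -4173.80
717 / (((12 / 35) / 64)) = 133840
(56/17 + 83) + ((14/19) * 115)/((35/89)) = 97471/323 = 301.77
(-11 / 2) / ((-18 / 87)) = 26.58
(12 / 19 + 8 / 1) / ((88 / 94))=1927 / 209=9.22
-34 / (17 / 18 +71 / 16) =-4896 / 775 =-6.32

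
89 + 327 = 416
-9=-9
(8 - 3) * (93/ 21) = 155/ 7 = 22.14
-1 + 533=532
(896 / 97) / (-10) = -448 / 485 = -0.92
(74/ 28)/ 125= 37/ 1750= 0.02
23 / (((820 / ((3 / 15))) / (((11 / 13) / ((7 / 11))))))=2783 / 373100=0.01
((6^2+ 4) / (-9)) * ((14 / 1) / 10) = -6.22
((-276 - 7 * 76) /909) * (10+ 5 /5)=-88 /9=-9.78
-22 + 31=9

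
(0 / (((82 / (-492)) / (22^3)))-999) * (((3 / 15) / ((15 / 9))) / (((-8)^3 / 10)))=2997 / 1280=2.34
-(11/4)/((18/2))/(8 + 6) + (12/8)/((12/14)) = 871/504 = 1.73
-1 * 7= -7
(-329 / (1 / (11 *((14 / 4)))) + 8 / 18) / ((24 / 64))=-911956 / 27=-33776.15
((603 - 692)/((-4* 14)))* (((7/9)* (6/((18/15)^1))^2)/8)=2225/576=3.86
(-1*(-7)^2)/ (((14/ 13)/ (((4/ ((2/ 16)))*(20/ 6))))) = -14560/ 3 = -4853.33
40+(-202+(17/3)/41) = -19909/123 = -161.86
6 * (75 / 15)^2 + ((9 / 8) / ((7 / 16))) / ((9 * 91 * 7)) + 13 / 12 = 8084191 / 53508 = 151.08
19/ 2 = 9.50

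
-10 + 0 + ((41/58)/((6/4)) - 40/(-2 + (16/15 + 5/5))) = -53029/87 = -609.53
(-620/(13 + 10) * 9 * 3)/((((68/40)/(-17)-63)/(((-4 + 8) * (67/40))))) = 1121580/14513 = 77.28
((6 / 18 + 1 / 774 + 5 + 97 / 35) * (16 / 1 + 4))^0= 1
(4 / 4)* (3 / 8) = 3 / 8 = 0.38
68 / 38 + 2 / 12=223 / 114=1.96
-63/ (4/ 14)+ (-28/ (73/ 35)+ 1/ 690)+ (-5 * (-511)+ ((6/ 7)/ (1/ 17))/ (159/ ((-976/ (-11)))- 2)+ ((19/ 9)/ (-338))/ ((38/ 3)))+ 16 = 54845097267869/ 24192610260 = 2267.02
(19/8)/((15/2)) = 0.32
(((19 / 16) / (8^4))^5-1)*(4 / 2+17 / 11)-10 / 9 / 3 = -1405980728211813727575950441 / 359050968425544864887734272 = -3.92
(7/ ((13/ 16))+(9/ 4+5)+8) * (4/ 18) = 1241/ 234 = 5.30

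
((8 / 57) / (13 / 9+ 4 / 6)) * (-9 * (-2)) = 432 / 361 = 1.20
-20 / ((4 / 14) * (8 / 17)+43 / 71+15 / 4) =-675920 / 151747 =-4.45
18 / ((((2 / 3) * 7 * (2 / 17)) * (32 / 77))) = 5049 / 64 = 78.89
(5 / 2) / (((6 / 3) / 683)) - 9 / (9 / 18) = 3343 / 4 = 835.75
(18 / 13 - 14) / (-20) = 41 / 65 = 0.63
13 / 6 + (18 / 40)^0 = 19 / 6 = 3.17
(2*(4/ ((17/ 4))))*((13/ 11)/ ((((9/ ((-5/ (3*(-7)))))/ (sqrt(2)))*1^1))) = 2080*sqrt(2)/ 35343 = 0.08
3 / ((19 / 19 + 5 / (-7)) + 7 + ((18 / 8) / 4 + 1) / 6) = 2016 / 5071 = 0.40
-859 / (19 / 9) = -7731 / 19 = -406.89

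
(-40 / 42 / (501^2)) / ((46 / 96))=-320 / 40411161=-0.00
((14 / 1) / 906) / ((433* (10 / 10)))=7 / 196149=0.00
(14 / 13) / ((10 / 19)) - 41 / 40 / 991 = 1053891 / 515320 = 2.05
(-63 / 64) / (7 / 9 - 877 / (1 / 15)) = 567 / 7576832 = 0.00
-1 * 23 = -23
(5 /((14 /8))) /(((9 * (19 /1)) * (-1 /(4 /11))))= -0.01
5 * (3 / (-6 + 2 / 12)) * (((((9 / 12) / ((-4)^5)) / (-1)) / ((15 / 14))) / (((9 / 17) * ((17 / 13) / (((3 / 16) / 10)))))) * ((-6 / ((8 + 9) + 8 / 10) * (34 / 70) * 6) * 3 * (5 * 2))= 0.00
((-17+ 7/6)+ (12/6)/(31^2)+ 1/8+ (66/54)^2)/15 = -1770095/1868184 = -0.95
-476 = -476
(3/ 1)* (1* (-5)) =-15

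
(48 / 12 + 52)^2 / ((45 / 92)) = 288512 / 45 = 6411.38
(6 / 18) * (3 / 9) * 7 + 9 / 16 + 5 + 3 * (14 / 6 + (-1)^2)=2353 / 144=16.34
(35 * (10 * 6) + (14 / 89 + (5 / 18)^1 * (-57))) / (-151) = -1113029 / 80634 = -13.80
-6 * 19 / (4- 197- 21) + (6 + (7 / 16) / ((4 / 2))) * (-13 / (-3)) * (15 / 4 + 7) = 11924675 / 41088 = 290.22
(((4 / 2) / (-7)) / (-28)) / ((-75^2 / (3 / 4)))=-1 / 735000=-0.00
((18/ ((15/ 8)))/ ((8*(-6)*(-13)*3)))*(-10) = -2/ 39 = -0.05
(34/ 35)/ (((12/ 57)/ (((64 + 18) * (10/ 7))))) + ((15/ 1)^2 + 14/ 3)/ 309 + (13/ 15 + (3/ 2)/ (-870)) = 2856566269/ 5269068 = 542.14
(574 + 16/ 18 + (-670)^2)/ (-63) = -4045274/ 567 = -7134.52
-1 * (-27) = 27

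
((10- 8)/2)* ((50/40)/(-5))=-1/4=-0.25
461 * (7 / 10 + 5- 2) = 1705.70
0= 0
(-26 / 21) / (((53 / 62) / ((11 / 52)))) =-341 / 1113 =-0.31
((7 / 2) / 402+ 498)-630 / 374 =74621353 / 150348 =496.32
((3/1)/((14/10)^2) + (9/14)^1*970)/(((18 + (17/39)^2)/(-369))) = -17191056870/1355683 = -12680.74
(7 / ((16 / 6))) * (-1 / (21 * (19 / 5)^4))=-625 / 1042568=-0.00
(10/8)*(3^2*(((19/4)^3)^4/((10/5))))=99599171357977245/134217728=742071653.59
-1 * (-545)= 545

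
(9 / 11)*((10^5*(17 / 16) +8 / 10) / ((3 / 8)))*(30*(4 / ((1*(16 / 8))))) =153001152 / 11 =13909195.64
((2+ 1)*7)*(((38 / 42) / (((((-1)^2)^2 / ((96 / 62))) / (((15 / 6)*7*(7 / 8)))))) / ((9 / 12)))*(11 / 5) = 40964 / 31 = 1321.42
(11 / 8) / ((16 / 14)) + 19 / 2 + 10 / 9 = 6805 / 576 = 11.81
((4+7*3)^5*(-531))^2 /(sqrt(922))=26889896392822265625*sqrt(922) /922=885571575426013667.45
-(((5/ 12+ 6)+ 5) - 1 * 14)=31/ 12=2.58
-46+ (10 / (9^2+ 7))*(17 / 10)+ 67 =1865 / 88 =21.19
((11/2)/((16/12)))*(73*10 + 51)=25773/8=3221.62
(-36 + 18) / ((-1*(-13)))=-18 / 13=-1.38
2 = 2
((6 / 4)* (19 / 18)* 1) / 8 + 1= 1.20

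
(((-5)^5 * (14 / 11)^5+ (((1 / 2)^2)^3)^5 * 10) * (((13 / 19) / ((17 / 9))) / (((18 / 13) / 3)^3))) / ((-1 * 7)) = 25771131296681103511945 / 4691860641093255168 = 5492.73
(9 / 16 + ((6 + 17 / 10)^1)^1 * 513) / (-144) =-35117 / 1280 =-27.44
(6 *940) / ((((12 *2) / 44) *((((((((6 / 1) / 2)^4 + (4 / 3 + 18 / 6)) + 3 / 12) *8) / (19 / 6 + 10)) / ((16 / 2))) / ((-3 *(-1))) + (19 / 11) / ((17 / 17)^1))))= 682440 / 257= 2655.41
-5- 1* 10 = -15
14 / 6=7 / 3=2.33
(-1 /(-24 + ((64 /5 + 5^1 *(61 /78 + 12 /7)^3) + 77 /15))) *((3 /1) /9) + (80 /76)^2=23248498506040 /21070155415363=1.10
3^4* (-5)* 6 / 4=-1215 / 2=-607.50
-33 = -33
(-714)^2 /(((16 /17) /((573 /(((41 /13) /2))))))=16139249217 /82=196820112.40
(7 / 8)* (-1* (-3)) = 21 / 8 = 2.62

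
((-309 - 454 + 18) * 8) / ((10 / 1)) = -596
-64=-64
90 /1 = 90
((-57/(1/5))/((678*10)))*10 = -95/226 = -0.42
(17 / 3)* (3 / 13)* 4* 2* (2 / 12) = 68 / 39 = 1.74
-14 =-14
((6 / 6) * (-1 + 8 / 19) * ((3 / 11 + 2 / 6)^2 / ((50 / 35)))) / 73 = -280 / 137313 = -0.00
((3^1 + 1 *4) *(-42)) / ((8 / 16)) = -588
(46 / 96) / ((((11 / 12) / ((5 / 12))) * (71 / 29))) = 3335 / 37488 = 0.09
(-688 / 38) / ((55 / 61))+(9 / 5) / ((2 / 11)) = -21277 / 2090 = -10.18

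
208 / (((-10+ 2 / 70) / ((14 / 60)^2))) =-17836 / 15705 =-1.14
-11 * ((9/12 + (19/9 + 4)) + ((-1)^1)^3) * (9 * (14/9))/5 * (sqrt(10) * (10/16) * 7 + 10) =-113729 * sqrt(10)/144 - 16247/9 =-4302.74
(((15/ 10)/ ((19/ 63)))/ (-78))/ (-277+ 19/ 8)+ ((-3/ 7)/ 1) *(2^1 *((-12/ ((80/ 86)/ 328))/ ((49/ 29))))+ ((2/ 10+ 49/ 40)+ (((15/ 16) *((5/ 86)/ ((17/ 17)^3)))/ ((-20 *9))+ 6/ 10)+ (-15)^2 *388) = 274912001857730743/ 3073412194944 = 89448.46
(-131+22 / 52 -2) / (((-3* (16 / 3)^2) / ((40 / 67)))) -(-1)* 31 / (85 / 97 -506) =181982129 / 210099136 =0.87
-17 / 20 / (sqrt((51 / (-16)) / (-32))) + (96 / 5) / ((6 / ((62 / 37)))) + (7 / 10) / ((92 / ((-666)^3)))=-9563820767 / 4255 - 4 * sqrt(102) / 15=-2247669.15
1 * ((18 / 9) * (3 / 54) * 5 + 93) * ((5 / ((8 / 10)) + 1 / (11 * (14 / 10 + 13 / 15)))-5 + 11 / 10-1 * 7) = -2419487 / 5610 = -431.28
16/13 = 1.23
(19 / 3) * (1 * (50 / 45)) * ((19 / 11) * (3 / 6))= 1805 / 297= 6.08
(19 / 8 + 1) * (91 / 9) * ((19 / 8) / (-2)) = -5187 / 128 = -40.52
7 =7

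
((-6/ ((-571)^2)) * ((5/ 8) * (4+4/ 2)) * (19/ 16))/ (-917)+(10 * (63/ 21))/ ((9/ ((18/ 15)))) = 38269389271/ 9567347104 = 4.00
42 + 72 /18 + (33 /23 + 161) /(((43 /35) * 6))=201862 /2967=68.04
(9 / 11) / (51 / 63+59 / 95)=17955 / 31394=0.57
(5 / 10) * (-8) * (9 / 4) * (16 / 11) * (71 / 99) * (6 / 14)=-3408 / 847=-4.02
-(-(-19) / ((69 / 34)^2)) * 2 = -43928 / 4761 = -9.23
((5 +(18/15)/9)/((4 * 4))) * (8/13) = 0.20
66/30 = 11/5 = 2.20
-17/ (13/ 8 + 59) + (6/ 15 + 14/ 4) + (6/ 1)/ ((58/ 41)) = 221129/ 28130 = 7.86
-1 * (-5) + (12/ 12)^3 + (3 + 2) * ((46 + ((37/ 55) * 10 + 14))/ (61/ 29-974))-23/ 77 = 2325641/ 434049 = 5.36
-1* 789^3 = -491169069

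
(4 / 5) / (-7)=-4 / 35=-0.11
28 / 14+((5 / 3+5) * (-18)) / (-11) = 142 / 11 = 12.91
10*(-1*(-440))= 4400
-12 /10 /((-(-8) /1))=-3 /20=-0.15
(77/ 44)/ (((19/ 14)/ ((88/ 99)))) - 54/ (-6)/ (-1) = -1343/ 171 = -7.85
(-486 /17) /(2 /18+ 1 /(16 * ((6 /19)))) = -139968 /1513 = -92.51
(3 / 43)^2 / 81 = 1 / 16641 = 0.00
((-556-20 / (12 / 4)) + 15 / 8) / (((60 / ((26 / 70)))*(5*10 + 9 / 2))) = -174967 / 2746800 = -0.06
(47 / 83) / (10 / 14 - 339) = -329 / 196544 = -0.00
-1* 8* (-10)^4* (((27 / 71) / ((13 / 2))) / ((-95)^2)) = -172800 / 333203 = -0.52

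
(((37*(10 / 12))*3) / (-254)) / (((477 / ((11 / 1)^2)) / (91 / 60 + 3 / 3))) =-676027 / 2907792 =-0.23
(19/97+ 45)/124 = 1096/3007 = 0.36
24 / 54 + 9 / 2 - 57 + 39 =-235 / 18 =-13.06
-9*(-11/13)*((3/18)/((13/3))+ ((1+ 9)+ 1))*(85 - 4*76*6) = -146184.04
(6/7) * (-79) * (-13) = 6162/7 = 880.29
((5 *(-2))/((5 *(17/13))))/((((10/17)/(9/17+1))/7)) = -2366/85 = -27.84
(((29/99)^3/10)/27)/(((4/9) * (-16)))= -24389/1862974080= -0.00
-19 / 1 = -19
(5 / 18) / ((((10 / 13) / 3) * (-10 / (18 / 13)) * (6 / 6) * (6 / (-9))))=9 / 40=0.22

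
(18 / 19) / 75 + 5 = 2381 / 475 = 5.01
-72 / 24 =-3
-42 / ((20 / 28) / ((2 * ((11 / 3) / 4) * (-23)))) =2479.40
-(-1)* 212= 212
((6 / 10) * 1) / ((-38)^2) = 3 / 7220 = 0.00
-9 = -9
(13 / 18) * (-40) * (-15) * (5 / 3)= 6500 / 9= 722.22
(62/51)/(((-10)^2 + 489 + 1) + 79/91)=0.00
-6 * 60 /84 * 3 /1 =-90 /7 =-12.86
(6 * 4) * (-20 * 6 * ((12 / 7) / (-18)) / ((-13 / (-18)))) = 34560 / 91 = 379.78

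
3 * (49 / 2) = 147 / 2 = 73.50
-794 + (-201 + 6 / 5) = -4969 / 5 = -993.80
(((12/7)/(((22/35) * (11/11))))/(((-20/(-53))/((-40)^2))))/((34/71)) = 4515600/187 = 24147.59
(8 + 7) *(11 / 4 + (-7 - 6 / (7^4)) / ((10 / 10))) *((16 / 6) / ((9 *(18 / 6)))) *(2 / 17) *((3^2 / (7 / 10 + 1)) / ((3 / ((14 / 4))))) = -4084100 / 892143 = -4.58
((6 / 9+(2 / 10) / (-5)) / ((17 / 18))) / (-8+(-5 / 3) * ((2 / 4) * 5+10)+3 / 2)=-423 / 17425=-0.02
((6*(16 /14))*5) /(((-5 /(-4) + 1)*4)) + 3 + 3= 9.81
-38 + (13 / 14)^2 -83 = -120.14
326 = 326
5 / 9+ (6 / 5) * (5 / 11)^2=875 / 1089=0.80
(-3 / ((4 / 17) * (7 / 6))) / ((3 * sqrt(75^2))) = -17 / 350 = -0.05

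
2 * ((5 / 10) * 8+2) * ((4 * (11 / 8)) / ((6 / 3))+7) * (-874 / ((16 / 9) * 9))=-51129 / 8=-6391.12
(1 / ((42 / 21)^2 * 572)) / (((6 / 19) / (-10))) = -95 / 6864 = -0.01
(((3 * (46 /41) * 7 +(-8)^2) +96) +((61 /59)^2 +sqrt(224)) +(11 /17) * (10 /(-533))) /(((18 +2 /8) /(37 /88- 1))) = -239305167 /40818206- 102 * sqrt(14) /803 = -6.34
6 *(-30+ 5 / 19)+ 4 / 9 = -30434 / 171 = -177.98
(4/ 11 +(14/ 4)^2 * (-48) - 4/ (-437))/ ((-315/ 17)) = 31.71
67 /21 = 3.19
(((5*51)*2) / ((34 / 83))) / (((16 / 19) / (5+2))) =165585 / 16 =10349.06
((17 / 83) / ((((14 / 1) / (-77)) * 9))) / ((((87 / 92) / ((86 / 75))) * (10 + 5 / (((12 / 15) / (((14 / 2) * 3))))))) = -2959088 / 2753908875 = -0.00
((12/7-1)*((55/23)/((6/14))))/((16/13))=3575/1104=3.24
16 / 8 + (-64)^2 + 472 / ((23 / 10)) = 98974 / 23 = 4303.22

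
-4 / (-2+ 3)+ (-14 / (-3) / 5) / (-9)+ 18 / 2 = 4.90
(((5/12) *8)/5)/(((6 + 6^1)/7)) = 7/18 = 0.39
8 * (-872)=-6976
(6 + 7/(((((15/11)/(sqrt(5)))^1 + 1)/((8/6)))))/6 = 1189/342 - 77* sqrt(5)/114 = 1.97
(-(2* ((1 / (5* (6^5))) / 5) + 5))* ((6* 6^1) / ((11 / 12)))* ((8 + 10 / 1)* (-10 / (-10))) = -972002 / 275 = -3534.55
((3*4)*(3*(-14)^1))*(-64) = 32256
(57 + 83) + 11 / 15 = 2111 / 15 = 140.73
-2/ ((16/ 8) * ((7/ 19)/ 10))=-190/ 7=-27.14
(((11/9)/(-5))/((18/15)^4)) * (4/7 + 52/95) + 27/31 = 1480951/2003778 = 0.74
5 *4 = 20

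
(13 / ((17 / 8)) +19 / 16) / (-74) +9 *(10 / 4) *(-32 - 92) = -56159107 / 20128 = -2790.10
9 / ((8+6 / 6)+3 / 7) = 21 / 22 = 0.95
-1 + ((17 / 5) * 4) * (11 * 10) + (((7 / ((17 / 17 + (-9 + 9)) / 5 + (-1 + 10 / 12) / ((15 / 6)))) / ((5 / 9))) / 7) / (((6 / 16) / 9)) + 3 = 1822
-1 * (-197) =197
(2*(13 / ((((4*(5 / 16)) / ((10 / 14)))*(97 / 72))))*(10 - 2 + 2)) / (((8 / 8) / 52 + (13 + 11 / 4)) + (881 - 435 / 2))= 648960 / 3997273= 0.16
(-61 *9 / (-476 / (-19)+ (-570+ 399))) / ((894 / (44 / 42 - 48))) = -571387 / 2892239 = -0.20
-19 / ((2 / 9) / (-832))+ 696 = 71832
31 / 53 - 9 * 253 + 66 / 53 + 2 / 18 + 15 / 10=-2168975 / 954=-2273.56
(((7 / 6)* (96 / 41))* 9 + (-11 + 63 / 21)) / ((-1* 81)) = -680 / 3321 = -0.20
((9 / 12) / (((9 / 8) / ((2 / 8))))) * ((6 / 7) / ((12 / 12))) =1 / 7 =0.14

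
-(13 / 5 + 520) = -2613 / 5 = -522.60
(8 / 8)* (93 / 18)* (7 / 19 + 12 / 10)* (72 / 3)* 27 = 498852 / 95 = 5251.07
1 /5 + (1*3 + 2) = 26 /5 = 5.20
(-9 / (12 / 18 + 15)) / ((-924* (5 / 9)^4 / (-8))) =-118098 / 2261875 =-0.05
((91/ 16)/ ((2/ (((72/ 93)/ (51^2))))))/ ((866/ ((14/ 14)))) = 91/ 93101928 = 0.00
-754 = -754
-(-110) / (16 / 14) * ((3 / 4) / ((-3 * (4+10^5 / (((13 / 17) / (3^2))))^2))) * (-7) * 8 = 455455 / 468183182405408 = 0.00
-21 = -21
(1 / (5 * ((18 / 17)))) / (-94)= -17 / 8460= -0.00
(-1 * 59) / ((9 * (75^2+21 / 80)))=-4720 / 4050189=-0.00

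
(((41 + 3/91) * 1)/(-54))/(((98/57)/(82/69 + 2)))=-1.41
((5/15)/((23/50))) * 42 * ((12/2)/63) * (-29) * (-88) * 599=305729600/69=4430863.77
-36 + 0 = -36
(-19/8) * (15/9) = -95/24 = -3.96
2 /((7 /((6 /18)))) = 0.10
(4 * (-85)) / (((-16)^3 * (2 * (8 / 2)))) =85 / 8192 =0.01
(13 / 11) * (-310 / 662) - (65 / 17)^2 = -15965560 / 1052249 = -15.17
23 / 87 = 0.26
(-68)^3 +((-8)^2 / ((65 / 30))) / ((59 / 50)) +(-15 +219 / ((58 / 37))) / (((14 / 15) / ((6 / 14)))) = -1370447771501 / 4359628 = -314349.70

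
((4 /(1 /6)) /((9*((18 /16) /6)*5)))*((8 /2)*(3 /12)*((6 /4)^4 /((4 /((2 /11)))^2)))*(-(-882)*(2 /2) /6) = 2646 /605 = 4.37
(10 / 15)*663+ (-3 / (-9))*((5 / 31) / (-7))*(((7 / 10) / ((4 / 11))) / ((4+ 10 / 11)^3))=51781706831 / 117153216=442.00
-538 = -538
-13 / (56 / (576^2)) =-77019.43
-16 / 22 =-0.73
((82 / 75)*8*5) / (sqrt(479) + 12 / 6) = -1312 / 7125 + 656*sqrt(479) / 7125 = 1.83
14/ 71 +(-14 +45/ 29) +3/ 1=-19048/ 2059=-9.25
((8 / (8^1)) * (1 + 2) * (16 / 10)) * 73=350.40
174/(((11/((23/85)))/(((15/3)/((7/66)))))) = 24012/119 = 201.78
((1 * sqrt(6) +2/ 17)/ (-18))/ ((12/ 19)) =-19 * sqrt(6)/ 216 - 19/ 1836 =-0.23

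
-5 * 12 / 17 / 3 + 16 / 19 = -108 / 323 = -0.33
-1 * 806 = -806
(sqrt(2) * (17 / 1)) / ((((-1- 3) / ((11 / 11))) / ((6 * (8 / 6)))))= -34 * sqrt(2)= -48.08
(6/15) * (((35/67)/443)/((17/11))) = 154/504577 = 0.00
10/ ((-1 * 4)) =-5/ 2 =-2.50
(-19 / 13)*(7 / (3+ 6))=-133 / 117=-1.14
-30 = -30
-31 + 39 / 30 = -297 / 10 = -29.70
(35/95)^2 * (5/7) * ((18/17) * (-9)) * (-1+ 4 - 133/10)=58401/6137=9.52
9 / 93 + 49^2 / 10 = 74461 / 310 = 240.20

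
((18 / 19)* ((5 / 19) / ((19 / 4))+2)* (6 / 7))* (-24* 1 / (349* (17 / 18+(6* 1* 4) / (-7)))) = 34618752 / 749256583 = 0.05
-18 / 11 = -1.64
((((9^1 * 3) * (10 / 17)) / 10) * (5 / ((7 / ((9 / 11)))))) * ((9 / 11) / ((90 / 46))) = 5589 / 14399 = 0.39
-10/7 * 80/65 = -160/91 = -1.76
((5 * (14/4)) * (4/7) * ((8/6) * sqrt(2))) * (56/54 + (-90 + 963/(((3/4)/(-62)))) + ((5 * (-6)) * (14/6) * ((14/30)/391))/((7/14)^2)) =-33654574640 * sqrt(2)/31671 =-1502786.65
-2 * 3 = -6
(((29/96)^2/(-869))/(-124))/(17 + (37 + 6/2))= 841/56605519872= 0.00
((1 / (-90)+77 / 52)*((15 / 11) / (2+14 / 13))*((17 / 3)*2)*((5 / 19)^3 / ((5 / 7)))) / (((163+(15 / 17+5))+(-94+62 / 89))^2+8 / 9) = 246532055455 / 7478420641493296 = 0.00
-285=-285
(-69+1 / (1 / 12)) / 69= -19 / 23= -0.83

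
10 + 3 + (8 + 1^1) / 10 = 139 / 10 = 13.90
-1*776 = -776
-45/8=-5.62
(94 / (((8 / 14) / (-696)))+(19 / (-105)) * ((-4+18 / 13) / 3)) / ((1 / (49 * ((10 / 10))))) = -3281908658 / 585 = -5610100.27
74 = 74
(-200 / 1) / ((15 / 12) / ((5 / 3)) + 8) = -160 / 7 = -22.86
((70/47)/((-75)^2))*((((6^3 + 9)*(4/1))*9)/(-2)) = -252/235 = -1.07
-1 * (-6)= 6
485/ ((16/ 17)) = 8245/ 16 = 515.31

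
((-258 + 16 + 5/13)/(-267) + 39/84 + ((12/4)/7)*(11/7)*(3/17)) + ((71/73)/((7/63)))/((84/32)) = 4.82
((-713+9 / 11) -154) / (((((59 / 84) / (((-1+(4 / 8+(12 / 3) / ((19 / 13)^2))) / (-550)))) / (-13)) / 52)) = -134042152608 / 64429475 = -2080.45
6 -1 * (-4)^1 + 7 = 17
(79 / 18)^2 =6241 / 324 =19.26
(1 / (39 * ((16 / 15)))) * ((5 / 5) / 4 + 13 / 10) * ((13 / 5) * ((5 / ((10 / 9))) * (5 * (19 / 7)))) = 5301 / 896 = 5.92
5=5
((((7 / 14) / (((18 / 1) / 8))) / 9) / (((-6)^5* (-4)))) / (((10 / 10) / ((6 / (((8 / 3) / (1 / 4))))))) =1 / 2239488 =0.00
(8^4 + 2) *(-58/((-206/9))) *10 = 103842.52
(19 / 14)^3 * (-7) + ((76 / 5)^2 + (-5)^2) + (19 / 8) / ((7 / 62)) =2543867 / 9800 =259.58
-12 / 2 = -6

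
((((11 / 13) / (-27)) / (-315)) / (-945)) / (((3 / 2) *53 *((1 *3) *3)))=-22 / 149516496675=-0.00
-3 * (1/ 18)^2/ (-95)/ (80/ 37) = 37/ 820800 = 0.00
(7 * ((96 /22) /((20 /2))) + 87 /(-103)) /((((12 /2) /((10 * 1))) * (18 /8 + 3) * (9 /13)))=72332 /71379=1.01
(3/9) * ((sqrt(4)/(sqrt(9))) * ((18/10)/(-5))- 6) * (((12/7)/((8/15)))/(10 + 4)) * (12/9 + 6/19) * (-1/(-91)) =-282/32585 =-0.01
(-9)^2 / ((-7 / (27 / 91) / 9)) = -19683 / 637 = -30.90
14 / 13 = 1.08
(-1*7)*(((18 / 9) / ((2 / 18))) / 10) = -63 / 5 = -12.60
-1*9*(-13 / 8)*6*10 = 1755 / 2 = 877.50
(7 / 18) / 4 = 7 / 72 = 0.10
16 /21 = 0.76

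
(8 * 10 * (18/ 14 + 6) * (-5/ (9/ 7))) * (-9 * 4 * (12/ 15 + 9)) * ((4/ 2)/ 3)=533120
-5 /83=-0.06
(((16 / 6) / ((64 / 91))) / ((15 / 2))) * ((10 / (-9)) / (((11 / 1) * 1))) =-91 / 1782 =-0.05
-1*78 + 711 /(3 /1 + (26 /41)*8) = 3333 /331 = 10.07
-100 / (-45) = 20 / 9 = 2.22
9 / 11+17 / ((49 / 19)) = 3994 / 539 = 7.41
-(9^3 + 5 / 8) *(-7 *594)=12135123 / 4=3033780.75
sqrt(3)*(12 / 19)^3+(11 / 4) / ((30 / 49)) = 1728*sqrt(3) / 6859+539 / 120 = 4.93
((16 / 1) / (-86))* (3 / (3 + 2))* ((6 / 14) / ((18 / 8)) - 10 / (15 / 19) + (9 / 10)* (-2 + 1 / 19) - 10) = 386692 / 142975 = 2.70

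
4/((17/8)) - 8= -104/17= -6.12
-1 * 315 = -315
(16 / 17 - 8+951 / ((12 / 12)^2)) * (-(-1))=16047 / 17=943.94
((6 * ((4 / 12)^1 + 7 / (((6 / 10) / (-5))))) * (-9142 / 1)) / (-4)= -795354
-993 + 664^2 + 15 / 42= 6158647 / 14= 439903.36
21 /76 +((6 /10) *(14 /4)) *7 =14.98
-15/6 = -5/2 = -2.50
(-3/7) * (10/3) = -10/7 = -1.43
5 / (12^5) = 5 / 248832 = 0.00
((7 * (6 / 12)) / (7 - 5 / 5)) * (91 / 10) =637 / 120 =5.31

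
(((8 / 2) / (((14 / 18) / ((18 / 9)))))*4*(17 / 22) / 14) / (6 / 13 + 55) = 15912 / 388619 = 0.04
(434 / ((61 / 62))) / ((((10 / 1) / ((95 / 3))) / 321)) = 448393.15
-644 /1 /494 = -322 /247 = -1.30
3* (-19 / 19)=-3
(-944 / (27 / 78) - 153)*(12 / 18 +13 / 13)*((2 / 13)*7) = -1814470 / 351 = -5169.43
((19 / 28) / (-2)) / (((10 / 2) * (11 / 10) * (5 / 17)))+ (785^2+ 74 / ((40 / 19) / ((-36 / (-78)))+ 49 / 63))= 78767624251 / 127820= 616238.65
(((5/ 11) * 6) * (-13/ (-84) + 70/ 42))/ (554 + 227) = 765/ 120274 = 0.01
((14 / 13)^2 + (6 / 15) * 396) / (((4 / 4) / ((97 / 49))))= 13078316 / 41405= 315.86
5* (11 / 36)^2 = 605 / 1296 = 0.47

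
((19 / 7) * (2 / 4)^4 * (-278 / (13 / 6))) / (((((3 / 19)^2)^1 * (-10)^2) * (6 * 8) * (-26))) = 953401 / 136281600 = 0.01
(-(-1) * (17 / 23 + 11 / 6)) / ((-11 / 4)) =-710 / 759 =-0.94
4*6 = 24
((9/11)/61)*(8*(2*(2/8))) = 36/671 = 0.05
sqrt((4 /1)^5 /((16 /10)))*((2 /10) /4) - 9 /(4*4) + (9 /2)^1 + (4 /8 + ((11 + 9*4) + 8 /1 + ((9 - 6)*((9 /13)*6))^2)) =2*sqrt(10) /5 + 580623 /2704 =215.99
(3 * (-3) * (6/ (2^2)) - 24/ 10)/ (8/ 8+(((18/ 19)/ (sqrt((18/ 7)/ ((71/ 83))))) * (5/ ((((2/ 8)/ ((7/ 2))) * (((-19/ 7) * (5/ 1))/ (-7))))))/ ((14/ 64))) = 1719846237/ 879685845730 - 270004896 * sqrt(82502)/ 439842922865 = -0.17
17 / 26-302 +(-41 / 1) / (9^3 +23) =-2946493 / 9776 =-301.40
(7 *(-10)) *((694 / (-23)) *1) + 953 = 70499 / 23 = 3065.17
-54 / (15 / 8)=-144 / 5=-28.80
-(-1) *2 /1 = 2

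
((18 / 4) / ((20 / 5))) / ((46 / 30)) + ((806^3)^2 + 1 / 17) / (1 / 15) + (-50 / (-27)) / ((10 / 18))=38591308919778422193005 / 9384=4112458324784571844.95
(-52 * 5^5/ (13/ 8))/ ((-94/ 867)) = 43350000/ 47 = 922340.43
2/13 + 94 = 1224/13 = 94.15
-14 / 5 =-2.80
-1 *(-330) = 330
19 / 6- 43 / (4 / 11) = -1381 / 12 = -115.08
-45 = -45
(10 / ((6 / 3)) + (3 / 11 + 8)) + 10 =256 / 11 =23.27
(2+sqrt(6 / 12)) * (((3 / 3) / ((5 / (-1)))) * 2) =-4 / 5 - sqrt(2) / 5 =-1.08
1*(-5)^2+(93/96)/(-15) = 11969/480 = 24.94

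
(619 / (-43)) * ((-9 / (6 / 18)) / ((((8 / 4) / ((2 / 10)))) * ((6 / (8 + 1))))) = 50139 / 860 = 58.30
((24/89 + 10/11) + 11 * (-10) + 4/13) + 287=2271597/12727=178.49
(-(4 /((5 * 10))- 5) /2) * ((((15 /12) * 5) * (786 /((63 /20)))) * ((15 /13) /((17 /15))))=6042375 /1547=3905.87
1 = 1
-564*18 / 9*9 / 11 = -10152 / 11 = -922.91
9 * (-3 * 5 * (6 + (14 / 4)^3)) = -52785 / 8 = -6598.12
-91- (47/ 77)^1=-7054/ 77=-91.61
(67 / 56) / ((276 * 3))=67 / 46368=0.00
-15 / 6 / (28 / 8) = -0.71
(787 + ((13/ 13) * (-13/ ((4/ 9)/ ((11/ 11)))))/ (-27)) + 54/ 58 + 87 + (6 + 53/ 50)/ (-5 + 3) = 3795307/ 4350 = 872.48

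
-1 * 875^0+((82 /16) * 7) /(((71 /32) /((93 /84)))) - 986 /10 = -29003 /355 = -81.70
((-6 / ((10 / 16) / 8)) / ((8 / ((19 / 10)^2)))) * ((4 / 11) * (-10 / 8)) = 4332 / 275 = 15.75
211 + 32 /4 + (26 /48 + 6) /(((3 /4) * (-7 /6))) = 4442 /21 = 211.52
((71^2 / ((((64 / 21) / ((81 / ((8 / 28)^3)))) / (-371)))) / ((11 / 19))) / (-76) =48435791.75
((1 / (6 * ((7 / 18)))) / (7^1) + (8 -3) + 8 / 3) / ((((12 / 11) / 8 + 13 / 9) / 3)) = 14.67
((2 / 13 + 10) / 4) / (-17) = -33 / 221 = -0.15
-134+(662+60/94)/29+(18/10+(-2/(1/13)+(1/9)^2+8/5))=-73825414/552015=-133.74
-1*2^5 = -32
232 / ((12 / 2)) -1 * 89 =-151 / 3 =-50.33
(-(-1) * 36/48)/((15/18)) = 9/10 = 0.90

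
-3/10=-0.30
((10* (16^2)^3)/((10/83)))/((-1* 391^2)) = -1392508928/152881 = -9108.45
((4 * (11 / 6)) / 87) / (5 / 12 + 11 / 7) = 616 / 14529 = 0.04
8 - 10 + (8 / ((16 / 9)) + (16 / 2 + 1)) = 11.50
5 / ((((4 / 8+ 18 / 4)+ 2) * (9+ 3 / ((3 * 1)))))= 1 / 14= 0.07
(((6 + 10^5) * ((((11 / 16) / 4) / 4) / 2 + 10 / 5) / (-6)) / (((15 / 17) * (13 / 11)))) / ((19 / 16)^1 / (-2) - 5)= 215062903 / 37232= 5776.29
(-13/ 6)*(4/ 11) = -26/ 33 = -0.79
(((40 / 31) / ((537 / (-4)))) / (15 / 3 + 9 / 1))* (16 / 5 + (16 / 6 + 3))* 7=-2128 / 49941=-0.04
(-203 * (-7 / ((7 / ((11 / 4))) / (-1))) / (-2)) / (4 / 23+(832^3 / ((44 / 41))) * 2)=564949 / 2172409348448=0.00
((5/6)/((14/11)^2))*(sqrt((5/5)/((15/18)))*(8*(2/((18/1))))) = 121*sqrt(30)/1323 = 0.50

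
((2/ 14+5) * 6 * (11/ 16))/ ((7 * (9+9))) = 33/ 196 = 0.17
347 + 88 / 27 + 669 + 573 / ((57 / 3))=538351 / 513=1049.42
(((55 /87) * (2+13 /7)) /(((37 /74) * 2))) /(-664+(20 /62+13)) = -15345 /4094713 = -0.00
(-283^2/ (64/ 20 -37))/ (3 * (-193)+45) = -400445/ 90246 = -4.44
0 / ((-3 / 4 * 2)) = 0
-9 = -9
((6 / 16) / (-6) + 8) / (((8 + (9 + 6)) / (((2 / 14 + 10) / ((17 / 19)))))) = 171323 / 43792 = 3.91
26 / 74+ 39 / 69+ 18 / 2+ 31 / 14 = 144527 / 11914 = 12.13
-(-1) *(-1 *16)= -16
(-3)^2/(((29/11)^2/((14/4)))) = 7623/1682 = 4.53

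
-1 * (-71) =71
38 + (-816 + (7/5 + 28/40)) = -7759/10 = -775.90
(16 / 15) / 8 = 2 / 15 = 0.13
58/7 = 8.29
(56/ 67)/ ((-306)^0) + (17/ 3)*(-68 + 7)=-69311/ 201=-344.83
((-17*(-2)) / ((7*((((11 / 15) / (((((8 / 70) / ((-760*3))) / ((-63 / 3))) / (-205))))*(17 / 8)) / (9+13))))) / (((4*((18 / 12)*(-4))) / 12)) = 0.00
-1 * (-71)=71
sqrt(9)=3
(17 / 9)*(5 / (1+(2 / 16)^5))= 2785280 / 294921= 9.44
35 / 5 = 7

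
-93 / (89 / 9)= -837 / 89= -9.40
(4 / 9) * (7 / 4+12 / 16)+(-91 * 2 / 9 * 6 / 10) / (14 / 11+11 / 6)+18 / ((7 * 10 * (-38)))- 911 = -2242333031 / 2453850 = -913.80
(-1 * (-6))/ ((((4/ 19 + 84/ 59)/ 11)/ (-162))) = -2996433/ 458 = -6542.43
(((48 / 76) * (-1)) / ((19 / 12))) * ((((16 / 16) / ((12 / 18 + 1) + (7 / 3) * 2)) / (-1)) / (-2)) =-216 / 6859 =-0.03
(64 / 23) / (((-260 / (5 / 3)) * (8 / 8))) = -16 / 897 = -0.02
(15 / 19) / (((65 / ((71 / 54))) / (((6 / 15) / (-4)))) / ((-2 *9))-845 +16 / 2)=-0.00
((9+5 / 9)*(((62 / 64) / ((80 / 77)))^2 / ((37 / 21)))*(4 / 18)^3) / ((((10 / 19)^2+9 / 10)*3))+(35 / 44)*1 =53784405191657 / 66391592509440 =0.81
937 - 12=925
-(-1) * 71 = 71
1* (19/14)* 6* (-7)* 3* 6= -1026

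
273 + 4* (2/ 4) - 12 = 263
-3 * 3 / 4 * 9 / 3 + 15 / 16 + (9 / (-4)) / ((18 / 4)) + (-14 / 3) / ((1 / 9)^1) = -773 / 16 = -48.31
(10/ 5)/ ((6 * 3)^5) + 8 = 7558273/ 944784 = 8.00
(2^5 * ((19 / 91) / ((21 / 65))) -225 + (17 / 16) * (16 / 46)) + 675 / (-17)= -28009237 / 114954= -243.66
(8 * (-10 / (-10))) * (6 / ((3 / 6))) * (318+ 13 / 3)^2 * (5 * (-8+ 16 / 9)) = -310311016.30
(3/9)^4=1/81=0.01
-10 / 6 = -5 / 3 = -1.67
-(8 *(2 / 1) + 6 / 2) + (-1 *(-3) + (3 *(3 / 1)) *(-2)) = -34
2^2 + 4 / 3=16 / 3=5.33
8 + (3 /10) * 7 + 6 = 161 /10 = 16.10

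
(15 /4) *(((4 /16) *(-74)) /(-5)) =111 /8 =13.88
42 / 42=1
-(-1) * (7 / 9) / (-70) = -1 / 90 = -0.01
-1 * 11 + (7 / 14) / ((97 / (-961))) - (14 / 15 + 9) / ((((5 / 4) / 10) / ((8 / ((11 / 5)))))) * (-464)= 858290441 / 6402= 134065.99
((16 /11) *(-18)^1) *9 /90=-144 /55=-2.62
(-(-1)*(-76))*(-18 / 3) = 456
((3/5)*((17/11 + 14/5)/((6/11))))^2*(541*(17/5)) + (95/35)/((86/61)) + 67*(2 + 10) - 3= 161148899187/3762500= 42830.27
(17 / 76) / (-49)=-17 / 3724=-0.00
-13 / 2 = -6.50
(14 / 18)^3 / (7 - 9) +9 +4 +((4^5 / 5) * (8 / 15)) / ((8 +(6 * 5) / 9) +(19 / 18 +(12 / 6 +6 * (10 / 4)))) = 317794091 / 19282050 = 16.48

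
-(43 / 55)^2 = -1849 / 3025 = -0.61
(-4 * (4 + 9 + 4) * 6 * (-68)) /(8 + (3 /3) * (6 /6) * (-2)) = 4624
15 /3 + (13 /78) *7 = 37 /6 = 6.17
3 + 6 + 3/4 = 39/4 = 9.75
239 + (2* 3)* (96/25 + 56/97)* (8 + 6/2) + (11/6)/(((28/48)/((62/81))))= 732791189/1374975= 532.95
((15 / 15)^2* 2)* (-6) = -12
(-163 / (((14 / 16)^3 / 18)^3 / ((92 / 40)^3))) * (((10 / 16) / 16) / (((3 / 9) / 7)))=-4547993221988352 / 144120025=-31556983.30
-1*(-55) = 55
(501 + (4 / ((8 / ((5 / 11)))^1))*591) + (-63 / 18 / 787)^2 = 17313841565 / 27252236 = 635.32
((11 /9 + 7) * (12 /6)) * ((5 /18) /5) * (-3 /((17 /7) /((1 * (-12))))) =2072 /153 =13.54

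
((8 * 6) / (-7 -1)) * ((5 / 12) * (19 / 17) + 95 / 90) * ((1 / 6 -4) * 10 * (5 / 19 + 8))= 884695 / 306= 2891.16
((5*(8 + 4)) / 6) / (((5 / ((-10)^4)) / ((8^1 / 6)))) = 80000 / 3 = 26666.67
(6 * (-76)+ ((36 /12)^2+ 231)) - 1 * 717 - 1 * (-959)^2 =-920614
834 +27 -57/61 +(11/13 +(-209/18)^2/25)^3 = 78551185436462945797/71222128497000000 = 1102.90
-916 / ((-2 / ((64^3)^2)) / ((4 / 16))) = 7868380086272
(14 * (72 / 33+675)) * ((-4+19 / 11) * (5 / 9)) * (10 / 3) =-43452500 / 1089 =-39901.29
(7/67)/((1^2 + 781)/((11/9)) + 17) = 77/484075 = 0.00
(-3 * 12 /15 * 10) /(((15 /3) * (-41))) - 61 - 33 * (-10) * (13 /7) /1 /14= -171844 /10045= -17.11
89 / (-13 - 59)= -89 / 72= -1.24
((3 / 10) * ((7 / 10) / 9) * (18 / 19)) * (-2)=-21 / 475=-0.04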